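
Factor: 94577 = 7^1 * 59^1*229^1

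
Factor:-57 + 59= 2 = 2^1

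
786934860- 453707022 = 333227838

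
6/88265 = 6/88265= 0.00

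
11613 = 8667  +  2946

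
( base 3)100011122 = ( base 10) 6686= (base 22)dhk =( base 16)1A1E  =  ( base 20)GE6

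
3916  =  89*44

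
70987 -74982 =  - 3995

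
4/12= 1/3  =  0.33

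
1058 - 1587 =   -  529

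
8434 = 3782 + 4652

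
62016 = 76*816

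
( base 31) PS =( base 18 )28b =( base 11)670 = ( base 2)1100100011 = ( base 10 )803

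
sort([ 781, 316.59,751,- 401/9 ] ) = [ - 401/9,316.59,751, 781 ]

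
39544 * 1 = 39544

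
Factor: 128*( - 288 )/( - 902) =2^11*3^2*11^ ( - 1 )*41^( - 1) = 18432/451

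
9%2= 1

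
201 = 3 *67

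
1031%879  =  152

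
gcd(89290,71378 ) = 2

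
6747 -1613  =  5134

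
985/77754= 985/77754 = 0.01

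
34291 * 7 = 240037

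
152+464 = 616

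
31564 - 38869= - 7305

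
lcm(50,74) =1850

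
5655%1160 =1015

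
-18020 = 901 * (-20)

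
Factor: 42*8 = 2^4*3^1*7^1 = 336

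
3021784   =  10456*289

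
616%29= 7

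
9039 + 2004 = 11043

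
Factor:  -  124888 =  - 2^3  *  67^1*233^1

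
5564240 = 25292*220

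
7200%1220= 1100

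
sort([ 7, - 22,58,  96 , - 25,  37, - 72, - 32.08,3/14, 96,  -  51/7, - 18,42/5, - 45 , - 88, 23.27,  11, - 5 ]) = [ - 88, - 72,  -  45, - 32.08, - 25,-22, - 18, - 51/7, - 5,3/14, 7,42/5, 11,23.27, 37,  58,96,  96 ]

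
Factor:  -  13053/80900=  - 2^( - 2)*3^1*5^( - 2)*19^1*229^1 * 809^(-1 ) 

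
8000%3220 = 1560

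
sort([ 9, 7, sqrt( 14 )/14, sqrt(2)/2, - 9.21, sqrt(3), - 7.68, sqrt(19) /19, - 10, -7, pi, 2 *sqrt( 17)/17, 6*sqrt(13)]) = [ - 10, - 9.21, - 7.68, - 7 , sqrt(19 )/19,sqrt( 14 ) /14, 2*  sqrt(17 )/17,sqrt(2) /2,sqrt (3 ), pi,7,  9, 6*sqrt( 13)]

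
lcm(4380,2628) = 13140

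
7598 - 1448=6150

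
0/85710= 0 = 0.00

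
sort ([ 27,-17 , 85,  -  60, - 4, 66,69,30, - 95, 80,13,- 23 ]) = [ - 95,-60,  -  23,-17, - 4, 13, 27, 30, 66,69, 80 , 85 ]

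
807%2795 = 807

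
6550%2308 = 1934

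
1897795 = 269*7055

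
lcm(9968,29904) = 29904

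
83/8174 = 83/8174 = 0.01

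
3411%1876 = 1535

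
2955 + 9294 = 12249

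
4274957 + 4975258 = 9250215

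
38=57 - 19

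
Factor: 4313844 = 2^2*3^3*59^1*677^1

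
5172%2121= 930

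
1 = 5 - 4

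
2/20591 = 2/20591 = 0.00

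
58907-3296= 55611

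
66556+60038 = 126594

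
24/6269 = 24/6269 = 0.00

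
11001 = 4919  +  6082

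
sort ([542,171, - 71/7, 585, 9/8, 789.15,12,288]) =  [ - 71/7,9/8,12,171, 288,542,585, 789.15]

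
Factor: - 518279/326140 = -731/460 = -2^( - 2 )*5^( - 1 )*17^1*23^( - 1)*43^1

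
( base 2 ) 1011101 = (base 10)93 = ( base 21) 49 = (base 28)39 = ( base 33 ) 2r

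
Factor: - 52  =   - 2^2*13^1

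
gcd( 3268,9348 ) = 76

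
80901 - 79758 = 1143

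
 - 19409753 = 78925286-98335039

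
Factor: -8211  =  -3^1 * 7^1*17^1*23^1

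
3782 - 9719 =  - 5937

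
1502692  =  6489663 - 4986971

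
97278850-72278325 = 25000525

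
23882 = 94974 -71092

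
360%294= 66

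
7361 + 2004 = 9365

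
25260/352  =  6315/88=   71.76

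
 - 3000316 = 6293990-9294306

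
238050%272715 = 238050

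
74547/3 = 24849 = 24849.00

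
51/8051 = 51/8051  =  0.01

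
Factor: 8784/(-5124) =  - 12/7 = - 2^2*3^1* 7^( - 1) 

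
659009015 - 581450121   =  77558894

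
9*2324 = 20916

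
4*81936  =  327744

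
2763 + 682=3445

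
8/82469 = 8/82469 = 0.00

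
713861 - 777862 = - 64001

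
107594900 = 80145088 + 27449812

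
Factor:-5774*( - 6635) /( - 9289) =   -  28870/7 = -2^1*5^1*7^( - 1)  *  2887^1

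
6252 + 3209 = 9461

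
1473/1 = 1473 = 1473.00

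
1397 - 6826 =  - 5429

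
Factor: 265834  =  2^1*23^1*5779^1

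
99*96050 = 9508950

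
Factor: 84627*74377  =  6294302379 = 3^2*9403^1*74377^1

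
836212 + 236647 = 1072859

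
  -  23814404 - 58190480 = - 82004884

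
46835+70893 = 117728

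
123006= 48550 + 74456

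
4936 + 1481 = 6417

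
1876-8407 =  - 6531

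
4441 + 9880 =14321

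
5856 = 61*96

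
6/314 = 3/157 = 0.02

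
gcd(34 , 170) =34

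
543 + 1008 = 1551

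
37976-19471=18505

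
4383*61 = 267363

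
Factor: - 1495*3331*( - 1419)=7066400055=3^1*5^1*11^1*13^1*23^1*43^1*3331^1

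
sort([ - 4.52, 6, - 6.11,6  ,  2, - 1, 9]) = [  -  6.11, - 4.52,  -  1 , 2, 6, 6 , 9 ]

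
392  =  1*392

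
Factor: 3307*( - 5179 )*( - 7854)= 2^1*3^1 * 7^1*11^1*17^1* 3307^1*5179^1  =  134515088862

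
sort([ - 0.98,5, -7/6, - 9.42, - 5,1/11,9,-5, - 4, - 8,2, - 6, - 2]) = [ - 9.42, - 8, - 6, - 5, - 5 , - 4,-2, - 7/6,  -  0.98, 1/11, 2, 5, 9 ] 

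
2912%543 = 197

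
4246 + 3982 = 8228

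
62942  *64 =4028288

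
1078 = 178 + 900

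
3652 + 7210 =10862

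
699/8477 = 699/8477 = 0.08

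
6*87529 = 525174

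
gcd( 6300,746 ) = 2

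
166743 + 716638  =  883381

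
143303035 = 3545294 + 139757741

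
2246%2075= 171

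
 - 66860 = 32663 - 99523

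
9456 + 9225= 18681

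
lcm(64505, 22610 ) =2193170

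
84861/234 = 362+17/26 = 362.65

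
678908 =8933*76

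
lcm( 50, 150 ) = 150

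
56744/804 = 14186/201 = 70.58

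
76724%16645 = 10144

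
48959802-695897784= - 646937982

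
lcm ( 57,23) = 1311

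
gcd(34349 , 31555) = 1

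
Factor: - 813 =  - 3^1*271^1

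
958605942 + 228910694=1187516636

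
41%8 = 1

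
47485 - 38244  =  9241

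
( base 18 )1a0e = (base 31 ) 9E3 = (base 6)110022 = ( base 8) 21576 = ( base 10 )9086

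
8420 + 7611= 16031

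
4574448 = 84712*54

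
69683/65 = 69683/65=1072.05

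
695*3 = 2085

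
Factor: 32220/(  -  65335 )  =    -  2^2*3^2 * 73^( - 1)= -  36/73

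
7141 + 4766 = 11907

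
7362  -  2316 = 5046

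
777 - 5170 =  - 4393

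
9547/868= 9547/868= 11.00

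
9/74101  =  9/74101  =  0.00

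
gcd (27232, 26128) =368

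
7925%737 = 555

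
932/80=11 + 13/20 = 11.65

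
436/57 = 7 + 37/57  =  7.65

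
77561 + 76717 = 154278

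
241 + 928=1169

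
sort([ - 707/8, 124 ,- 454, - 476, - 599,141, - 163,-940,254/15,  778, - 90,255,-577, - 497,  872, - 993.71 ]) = [ - 993.71, - 940,  -  599 , - 577, - 497, - 476,  -  454 ,- 163,- 90, - 707/8 , 254/15,124, 141,255,778,  872] 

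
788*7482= 5895816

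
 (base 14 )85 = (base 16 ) 75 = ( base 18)69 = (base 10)117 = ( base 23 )52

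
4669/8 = 4669/8 = 583.62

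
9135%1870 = 1655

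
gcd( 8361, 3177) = 9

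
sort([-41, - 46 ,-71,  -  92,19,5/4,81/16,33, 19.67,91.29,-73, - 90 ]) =[ - 92, - 90, - 73,  -  71,-46,-41,  5/4,  81/16,19, 19.67,33,91.29]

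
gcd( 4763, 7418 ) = 1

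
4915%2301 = 313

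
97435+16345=113780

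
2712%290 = 102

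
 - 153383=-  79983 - 73400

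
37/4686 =37/4686 = 0.01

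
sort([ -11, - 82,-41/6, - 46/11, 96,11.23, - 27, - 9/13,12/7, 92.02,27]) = [-82, - 27, - 11,- 41/6, - 46/11, -9/13,12/7,  11.23, 27, 92.02,96] 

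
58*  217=12586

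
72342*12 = 868104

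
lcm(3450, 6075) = 279450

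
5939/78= 76 + 11/78=76.14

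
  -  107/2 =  - 54 + 1/2 = - 53.50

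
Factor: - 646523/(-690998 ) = 2^( - 1)*7^ ( - 2 )*11^( - 1)*641^( - 1)*646523^1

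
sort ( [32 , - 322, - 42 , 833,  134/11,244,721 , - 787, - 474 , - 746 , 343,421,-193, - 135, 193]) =[ - 787 , - 746 , - 474,-322, - 193, - 135, - 42,134/11,32,193, 244, 343,  421,721, 833 ]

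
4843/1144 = 4843/1144 = 4.23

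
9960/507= 3320/169 = 19.64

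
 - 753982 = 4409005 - 5162987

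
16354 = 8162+8192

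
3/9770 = 3/9770=   0.00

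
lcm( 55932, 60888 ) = 4810152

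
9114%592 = 234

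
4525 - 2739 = 1786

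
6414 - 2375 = 4039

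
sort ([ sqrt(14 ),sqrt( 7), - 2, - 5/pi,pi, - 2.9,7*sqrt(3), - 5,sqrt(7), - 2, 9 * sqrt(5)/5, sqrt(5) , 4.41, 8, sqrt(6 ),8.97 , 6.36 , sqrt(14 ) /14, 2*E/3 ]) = [ - 5, - 2.9, - 2, -2 , - 5/pi,sqrt(14)/14, 2*E/3, sqrt( 5),sqrt(6),sqrt(7), sqrt( 7), pi, sqrt( 14 ) , 9*sqrt( 5) /5, 4.41, 6.36, 8, 8.97,7*sqrt( 3 )]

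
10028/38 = 5014/19 = 263.89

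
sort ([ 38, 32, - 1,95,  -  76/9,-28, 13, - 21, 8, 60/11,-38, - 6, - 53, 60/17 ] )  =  [-53, - 38, - 28,-21, - 76/9, - 6, - 1, 60/17, 60/11, 8, 13,  32, 38, 95 ] 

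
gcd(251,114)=1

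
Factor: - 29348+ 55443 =5^1*17^1 *307^1 = 26095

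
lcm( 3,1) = 3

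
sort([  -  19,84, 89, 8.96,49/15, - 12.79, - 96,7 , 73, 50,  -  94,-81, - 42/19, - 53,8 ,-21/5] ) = [ - 96,  -  94,-81, - 53, - 19, - 12.79,-21/5 , - 42/19,49/15,7, 8,8.96,50,73 , 84 , 89]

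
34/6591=34/6591 = 0.01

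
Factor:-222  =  - 2^1*3^1*37^1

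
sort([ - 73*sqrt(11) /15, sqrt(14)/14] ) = [ - 73*sqrt( 11 ) /15 , sqrt( 14 ) /14]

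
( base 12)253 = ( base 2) 101011111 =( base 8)537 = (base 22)fl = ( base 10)351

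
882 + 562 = 1444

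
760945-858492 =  - 97547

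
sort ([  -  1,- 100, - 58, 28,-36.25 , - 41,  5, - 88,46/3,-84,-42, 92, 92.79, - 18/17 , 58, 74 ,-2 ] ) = [ - 100, - 88, - 84,-58, - 42, - 41, - 36.25, - 2,  -  18/17,- 1, 5, 46/3, 28 , 58,74,92, 92.79] 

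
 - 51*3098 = - 157998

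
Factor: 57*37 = 2109 = 3^1*19^1*37^1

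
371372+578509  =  949881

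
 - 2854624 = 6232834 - 9087458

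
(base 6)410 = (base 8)226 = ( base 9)176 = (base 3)12120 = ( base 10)150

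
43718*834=36460812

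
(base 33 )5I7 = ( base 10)6046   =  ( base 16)179e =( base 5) 143141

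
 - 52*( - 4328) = 225056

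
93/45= 31/15 = 2.07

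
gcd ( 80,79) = 1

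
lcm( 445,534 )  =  2670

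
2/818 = 1/409 = 0.00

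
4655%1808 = 1039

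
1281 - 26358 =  - 25077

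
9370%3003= 361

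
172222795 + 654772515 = 826995310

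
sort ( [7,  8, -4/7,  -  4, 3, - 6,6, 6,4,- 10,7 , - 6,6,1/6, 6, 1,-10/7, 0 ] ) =[ - 10, - 6,  -  6, - 4,-10/7, -4/7,0, 1/6, 1,3, 4, 6,6, 6,6, 7 , 7, 8 ] 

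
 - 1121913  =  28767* ( - 39)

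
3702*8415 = 31152330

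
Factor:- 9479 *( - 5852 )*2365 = 131189170420 = 2^2*5^1*7^1*11^2*19^1 * 43^1*9479^1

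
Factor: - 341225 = - 5^2 *13649^1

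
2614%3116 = 2614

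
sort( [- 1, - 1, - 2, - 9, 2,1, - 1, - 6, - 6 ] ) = [ - 9, - 6,-6,-2, - 1, - 1, - 1, 1, 2 ]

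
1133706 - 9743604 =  - 8609898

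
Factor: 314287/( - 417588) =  - 2^( - 2)*3^( - 1)*17^(-1 )*23^(-1)*43^1*89^( - 1 )*7309^1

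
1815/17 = 106 + 13/17= 106.76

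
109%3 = 1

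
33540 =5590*6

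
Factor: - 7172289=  - 3^2*796921^1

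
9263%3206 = 2851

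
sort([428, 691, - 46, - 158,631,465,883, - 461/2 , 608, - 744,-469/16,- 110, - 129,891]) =[ - 744 , - 461/2, - 158, - 129, - 110  , -46, - 469/16, 428,465, 608,631,691, 883, 891] 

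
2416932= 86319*28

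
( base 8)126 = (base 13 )68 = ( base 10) 86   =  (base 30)2q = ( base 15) 5B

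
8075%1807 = 847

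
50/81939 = 50/81939 =0.00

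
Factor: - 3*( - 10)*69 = 2^1*3^2*5^1*23^1 = 2070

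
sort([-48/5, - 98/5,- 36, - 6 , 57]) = [ - 36, - 98/5, - 48/5, - 6, 57]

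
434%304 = 130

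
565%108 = 25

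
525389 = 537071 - 11682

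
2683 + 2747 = 5430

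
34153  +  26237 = 60390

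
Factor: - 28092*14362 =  - 2^3*3^1*43^1*167^1*2341^1 = - 403457304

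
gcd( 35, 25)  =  5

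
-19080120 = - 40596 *470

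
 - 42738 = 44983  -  87721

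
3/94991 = 3/94991 = 0.00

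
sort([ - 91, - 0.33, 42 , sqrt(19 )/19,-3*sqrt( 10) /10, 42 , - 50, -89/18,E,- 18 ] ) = [ - 91, - 50,  -  18, - 89/18, - 3* sqrt( 10 )/10, - 0.33,sqrt( 19) /19,E,42, 42] 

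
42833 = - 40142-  - 82975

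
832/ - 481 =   -  64/37 = - 1.73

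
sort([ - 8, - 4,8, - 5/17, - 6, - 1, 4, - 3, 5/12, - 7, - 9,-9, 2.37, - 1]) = [ - 9, - 9,-8,-7,  -  6, - 4,-3, - 1, - 1, - 5/17, 5/12,2.37,4, 8 ]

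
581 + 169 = 750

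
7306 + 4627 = 11933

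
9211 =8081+1130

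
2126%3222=2126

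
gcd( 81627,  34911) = 3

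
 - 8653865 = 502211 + -9156076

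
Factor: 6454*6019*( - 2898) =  - 112577522148 = - 2^2 * 3^2*7^2*13^1*23^1*461^1 * 463^1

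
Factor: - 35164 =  - 2^2*59^1 * 149^1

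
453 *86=38958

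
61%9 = 7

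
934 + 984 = 1918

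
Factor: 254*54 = 13716 =2^2*3^3*127^1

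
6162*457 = 2816034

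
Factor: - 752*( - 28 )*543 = 2^6*3^1 * 7^1 * 47^1*181^1 = 11433408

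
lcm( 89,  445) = 445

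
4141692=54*76698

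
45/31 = 1 + 14/31 = 1.45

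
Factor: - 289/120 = - 2^( - 3 )*3^( - 1 )*5^( - 1 ) * 17^2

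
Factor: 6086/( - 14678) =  - 17^1*41^( - 1) = - 17/41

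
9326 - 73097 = -63771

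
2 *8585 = 17170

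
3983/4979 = 3983/4979  =  0.80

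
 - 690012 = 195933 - 885945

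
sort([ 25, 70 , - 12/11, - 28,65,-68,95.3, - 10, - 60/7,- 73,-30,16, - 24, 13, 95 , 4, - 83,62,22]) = [ - 83, - 73, - 68,-30, - 28, - 24, -10 , - 60/7, - 12/11, 4, 13, 16,22,25 , 62, 65,70 , 95, 95.3] 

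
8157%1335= 147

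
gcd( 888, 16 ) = 8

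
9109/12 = 9109/12 = 759.08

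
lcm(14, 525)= 1050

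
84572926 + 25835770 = 110408696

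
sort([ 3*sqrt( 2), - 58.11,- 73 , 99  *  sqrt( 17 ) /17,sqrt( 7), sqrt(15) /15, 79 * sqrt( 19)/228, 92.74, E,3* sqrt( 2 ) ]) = [ - 73 ,-58.11, sqrt(15)/15, 79*sqrt(19 )/228,sqrt( 7) , E, 3*sqrt( 2),3*sqrt( 2),99* sqrt( 17) /17,92.74] 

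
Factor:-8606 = -2^1*13^1* 331^1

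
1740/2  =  870 = 870.00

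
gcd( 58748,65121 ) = 1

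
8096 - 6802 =1294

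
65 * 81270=5282550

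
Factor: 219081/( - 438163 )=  - 3^1*11^( - 1)*61^( - 1)*103^1 * 653^( - 1)*709^1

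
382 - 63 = 319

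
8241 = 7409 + 832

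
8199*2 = 16398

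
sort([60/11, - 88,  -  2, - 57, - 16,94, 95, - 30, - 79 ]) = [  -  88,-79,-57,  -  30, - 16, - 2, 60/11,94, 95]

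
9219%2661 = 1236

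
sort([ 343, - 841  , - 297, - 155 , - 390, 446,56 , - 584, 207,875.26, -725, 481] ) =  [ - 841,-725, - 584 ,-390, - 297, - 155 , 56, 207, 343, 446,481,875.26 ] 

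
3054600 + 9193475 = 12248075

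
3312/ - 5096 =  - 414/637=- 0.65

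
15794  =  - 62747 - - 78541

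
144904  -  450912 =-306008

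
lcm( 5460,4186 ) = 125580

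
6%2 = 0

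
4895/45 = 979/9 = 108.78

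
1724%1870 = 1724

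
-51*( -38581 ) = 1967631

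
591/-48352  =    -  1 + 47761/48352 = -0.01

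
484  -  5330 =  - 4846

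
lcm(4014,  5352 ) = 16056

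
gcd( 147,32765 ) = 1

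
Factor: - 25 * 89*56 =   -  124600 = - 2^3*5^2*7^1*89^1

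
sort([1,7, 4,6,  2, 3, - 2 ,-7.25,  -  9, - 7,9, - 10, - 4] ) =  [ - 10, - 9, - 7.25, - 7, - 4 ,- 2, 1,2 , 3 , 4, 6, 7, 9]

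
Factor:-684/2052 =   -  1/3 = - 3^( - 1) 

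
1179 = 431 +748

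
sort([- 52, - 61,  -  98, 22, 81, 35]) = [ - 98, - 61,  -  52, 22, 35, 81]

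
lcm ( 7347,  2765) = 257145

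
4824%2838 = 1986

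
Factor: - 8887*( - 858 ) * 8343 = 2^1 * 3^5 * 11^1*13^1 * 103^1*8887^1  =  63615758778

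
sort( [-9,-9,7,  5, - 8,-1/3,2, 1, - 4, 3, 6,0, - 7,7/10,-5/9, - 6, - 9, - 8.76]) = [-9, - 9 ,  -  9, - 8.76, - 8, -7, - 6, - 4, - 5/9,  -  1/3,0,7/10,1,  2,3, 5,6 , 7]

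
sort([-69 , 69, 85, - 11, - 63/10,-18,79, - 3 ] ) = [-69, - 18, - 11, - 63/10, - 3, 69, 79, 85]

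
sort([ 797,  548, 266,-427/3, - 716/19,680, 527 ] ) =[ - 427/3,-716/19,  266,527, 548,680 , 797] 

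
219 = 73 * 3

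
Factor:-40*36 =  - 2^5 *3^2*5^1 = -1440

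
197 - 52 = 145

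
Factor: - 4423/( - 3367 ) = 7^( - 1 ) * 13^ (  -  1)*37^( - 1)*4423^1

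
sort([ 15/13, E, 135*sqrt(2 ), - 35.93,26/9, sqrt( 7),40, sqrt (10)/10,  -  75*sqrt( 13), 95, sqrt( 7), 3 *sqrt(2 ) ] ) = [  -  75*sqrt (13),  -  35.93,sqrt(10)/10, 15/13, sqrt(7), sqrt ( 7),E, 26/9,  3 * sqrt( 2), 40,95,135*sqrt( 2)]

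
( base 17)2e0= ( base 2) 1100110000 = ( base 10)816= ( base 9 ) 1106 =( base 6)3440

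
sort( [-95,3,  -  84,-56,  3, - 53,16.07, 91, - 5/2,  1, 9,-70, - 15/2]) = [ - 95, - 84, - 70,  -  56,-53, - 15/2, - 5/2, 1, 3, 3, 9, 16.07,  91 ]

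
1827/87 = 21  =  21.00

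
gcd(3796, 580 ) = 4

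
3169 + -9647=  - 6478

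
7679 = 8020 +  - 341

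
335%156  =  23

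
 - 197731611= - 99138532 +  - 98593079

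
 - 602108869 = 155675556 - 757784425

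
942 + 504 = 1446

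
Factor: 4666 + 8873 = 13539 =3^1*4513^1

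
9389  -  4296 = 5093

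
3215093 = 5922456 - 2707363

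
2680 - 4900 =-2220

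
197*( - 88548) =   -  17443956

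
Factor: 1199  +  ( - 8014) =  -5^1 * 29^1*47^1=- 6815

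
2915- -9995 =12910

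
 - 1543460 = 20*(  -  77173 ) 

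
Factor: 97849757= 97849757^1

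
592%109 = 47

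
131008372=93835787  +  37172585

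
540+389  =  929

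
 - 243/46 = -243/46 = - 5.28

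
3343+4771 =8114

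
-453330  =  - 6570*69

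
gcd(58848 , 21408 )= 96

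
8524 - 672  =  7852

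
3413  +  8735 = 12148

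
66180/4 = 16545 = 16545.00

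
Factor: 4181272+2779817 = 6961089 =3^1*2320363^1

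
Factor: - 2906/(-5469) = 2^1*3^( - 1)*1453^1*1823^(-1)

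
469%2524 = 469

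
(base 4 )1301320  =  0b1110001111000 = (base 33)6ms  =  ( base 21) GB1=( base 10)7288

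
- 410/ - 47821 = 410/47821 = 0.01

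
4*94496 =377984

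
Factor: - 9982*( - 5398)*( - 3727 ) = - 2^2*7^1* 23^1*31^1 * 2699^1*3727^1 = - 200821329772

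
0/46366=0 = 0.00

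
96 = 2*48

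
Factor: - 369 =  - 3^2*41^1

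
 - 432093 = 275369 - 707462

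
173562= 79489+94073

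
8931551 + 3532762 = 12464313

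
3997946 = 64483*62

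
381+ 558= 939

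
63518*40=2540720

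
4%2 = 0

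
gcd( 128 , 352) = 32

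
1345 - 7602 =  -6257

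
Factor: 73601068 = 2^2*31^2*41^1*467^1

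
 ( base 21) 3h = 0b1010000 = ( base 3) 2222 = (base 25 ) 35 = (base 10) 80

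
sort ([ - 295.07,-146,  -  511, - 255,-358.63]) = [ - 511, - 358.63,  -  295.07,-255, - 146 ] 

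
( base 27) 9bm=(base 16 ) 1AE0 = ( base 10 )6880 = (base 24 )BMG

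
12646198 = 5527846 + 7118352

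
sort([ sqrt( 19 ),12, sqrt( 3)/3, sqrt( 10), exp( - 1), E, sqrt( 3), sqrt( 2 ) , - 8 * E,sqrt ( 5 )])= [ - 8 * E, exp( - 1), sqrt( 3)/3, sqrt( 2 ),sqrt( 3 ),  sqrt(5), E, sqrt( 10 ), sqrt( 19), 12 ] 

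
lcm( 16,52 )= 208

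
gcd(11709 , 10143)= 9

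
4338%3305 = 1033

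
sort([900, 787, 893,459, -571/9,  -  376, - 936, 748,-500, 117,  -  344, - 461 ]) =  [ - 936,  -  500 , - 461, - 376, - 344, - 571/9,117, 459,748, 787,893 , 900]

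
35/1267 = 5/181=0.03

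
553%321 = 232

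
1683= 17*99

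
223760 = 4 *55940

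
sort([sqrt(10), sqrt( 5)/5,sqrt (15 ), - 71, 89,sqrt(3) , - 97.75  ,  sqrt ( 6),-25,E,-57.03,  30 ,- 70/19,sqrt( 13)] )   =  [ - 97.75, - 71, - 57.03, - 25,-70/19, sqrt(5)/5,  sqrt (3 ),sqrt( 6 ),E,sqrt( 10) , sqrt( 13), sqrt(15), 30, 89 ]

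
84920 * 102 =8661840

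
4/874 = 2/437 = 0.00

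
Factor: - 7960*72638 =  - 2^4*5^1*199^1 * 36319^1= - 578198480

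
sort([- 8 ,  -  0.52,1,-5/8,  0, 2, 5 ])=[ - 8, -5/8, - 0.52, 0,1,2, 5]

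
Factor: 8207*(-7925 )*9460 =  - 2^2 * 5^3*11^1 * 29^1 * 43^1 * 283^1*317^1 = -  615282893500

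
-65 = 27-92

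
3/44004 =1/14668 =0.00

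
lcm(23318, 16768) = 1492352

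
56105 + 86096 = 142201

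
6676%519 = 448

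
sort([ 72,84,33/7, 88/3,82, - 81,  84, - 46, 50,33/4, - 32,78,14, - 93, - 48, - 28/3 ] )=[- 93, - 81, - 48,  -  46, -32, - 28/3,33/7,33/4, 14 , 88/3, 50,72,78,82  ,  84,84]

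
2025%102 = 87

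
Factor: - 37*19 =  - 19^1*37^1 = -703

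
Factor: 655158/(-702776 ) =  - 2^( - 2 )*  3^1*7^1*19^1*107^( - 1 ) = - 399/428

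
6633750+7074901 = 13708651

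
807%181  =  83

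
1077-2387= - 1310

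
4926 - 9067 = -4141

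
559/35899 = 559/35899 =0.02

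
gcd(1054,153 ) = 17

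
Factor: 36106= 2^1*7^1*2579^1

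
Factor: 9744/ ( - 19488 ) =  - 1/2 = - 2^( - 1)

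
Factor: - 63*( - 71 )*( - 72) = -322056 = - 2^3*3^4* 7^1*71^1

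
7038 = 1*7038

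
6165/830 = 7 + 71/166  =  7.43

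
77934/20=3896 + 7/10 = 3896.70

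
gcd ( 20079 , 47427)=3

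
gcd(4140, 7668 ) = 36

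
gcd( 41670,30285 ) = 45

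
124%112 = 12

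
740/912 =185/228 = 0.81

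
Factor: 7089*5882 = 2^1*3^1*17^2*139^1*173^1 = 41697498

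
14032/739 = 18+730/739   =  18.99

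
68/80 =17/20 = 0.85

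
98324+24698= 123022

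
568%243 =82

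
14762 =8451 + 6311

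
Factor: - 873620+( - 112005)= - 985625= - 5^4*19^1*83^1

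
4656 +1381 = 6037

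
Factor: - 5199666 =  - 2^1*3^1 * 523^1 * 1657^1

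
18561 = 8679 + 9882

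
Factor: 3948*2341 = 9242268 = 2^2*3^1*7^1*47^1*2341^1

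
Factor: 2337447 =3^1 * 7^2*15901^1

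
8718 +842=9560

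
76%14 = 6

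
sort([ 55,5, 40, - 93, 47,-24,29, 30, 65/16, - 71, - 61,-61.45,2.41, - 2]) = [ - 93, - 71, - 61.45, - 61,-24 , - 2,2.41, 65/16, 5, 29, 30,40, 47,55 ] 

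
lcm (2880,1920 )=5760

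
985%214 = 129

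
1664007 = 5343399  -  3679392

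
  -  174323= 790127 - 964450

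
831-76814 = - 75983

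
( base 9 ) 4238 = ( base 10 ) 3113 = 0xc29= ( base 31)37D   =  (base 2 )110000101001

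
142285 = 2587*55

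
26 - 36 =-10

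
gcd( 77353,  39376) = 1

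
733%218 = 79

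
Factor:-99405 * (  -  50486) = 2^1 * 3^2*  5^1 * 47^2*25243^1 = 5018560830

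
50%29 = 21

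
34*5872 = 199648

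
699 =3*233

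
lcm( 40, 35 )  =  280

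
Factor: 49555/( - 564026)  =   - 2^(  -  1)*5^1 * 11^1*313^( -1) = - 55/626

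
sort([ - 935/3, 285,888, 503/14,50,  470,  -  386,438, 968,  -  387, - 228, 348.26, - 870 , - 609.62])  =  [ - 870, - 609.62, - 387, - 386, - 935/3, - 228,503/14, 50,285,  348.26, 438,470, 888, 968 ] 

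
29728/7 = 29728/7 = 4246.86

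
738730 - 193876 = 544854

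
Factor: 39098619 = 3^4 * 7^2*9851^1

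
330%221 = 109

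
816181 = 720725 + 95456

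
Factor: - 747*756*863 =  - 487363716 = - 2^2*3^5*7^1 * 83^1  *863^1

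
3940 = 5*788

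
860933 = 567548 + 293385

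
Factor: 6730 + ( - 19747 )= -13017 = -  3^1 * 4339^1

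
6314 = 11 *574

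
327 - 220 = 107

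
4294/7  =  613 + 3/7 = 613.43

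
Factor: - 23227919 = -11^1*13^1*127^1 *1279^1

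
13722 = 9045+4677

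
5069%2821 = 2248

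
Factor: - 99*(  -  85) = 3^2*5^1*11^1*17^1 = 8415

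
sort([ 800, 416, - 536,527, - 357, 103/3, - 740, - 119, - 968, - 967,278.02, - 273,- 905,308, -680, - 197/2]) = [ - 968, - 967, - 905,  -  740, - 680, - 536, - 357, - 273,-119, - 197/2,103/3, 278.02,308,416, 527,800]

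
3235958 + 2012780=5248738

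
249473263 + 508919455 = 758392718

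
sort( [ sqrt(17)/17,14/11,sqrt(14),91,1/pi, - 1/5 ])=[ - 1/5,sqrt( 17) /17, 1/pi, 14/11,  sqrt( 14), 91 ]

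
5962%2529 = 904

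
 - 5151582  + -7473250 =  - 12624832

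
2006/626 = 1003/313 =3.20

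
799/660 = 799/660=1.21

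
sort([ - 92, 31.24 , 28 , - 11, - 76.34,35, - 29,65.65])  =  [ - 92, - 76.34, - 29,  -  11 , 28,31.24,35 , 65.65] 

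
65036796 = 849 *76604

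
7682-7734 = - 52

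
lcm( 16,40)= 80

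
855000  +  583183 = 1438183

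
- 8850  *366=  -  3239100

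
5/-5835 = -1/1167=- 0.00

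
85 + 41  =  126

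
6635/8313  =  6635/8313= 0.80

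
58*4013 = 232754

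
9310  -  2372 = 6938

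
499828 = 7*71404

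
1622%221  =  75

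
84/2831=84/2831 = 0.03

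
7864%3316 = 1232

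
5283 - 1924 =3359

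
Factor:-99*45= -4455 = -3^4*5^1*11^1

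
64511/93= 2081/3=693.67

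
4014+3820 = 7834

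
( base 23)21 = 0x2F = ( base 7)65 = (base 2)101111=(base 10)47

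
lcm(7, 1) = 7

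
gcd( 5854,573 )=1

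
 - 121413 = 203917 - 325330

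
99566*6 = 597396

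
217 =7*31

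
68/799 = 4/47 = 0.09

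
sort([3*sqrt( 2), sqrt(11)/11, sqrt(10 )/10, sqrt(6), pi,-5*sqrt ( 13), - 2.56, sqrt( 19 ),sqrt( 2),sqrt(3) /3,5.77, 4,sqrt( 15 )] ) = [ -5  *sqrt(13 ), - 2.56, sqrt(11)/11, sqrt(10 )/10,  sqrt( 3)/3 , sqrt(2), sqrt( 6), pi, sqrt(15 ), 4,3 * sqrt(2), sqrt( 19 ), 5.77] 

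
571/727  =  571/727 = 0.79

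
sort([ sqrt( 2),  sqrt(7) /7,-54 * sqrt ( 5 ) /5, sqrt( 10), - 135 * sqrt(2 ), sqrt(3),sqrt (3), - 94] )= [ - 135  *sqrt(2), - 94, - 54 * sqrt( 5) /5, sqrt(7) /7, sqrt( 2 ),sqrt(3 ), sqrt(3),sqrt(10 ) ] 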